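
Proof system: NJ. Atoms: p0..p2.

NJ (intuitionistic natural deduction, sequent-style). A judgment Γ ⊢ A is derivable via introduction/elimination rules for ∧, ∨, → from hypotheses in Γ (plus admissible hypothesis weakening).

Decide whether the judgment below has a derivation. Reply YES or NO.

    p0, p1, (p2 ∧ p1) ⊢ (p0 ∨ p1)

Derivation (root first):
[Wk] p0, p1, (p2 ∧ p1) ⊢ (p0 ∨ p1)
  [Wk] p0, p1 ⊢ (p0 ∨ p1)
    [∨I₁] p0 ⊢ (p0 ∨ p1)
      [Ax] p0 ⊢ p0

Result: YES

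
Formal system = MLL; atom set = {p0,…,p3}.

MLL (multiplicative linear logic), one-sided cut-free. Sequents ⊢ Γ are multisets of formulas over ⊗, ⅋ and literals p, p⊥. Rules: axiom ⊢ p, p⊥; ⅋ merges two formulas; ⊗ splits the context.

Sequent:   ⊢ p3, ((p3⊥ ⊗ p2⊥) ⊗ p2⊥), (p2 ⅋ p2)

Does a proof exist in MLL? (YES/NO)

Derivation trace:
[⅋]  ⊢ p3, ((p3⊥ ⊗ p2⊥) ⊗ p2⊥), (p2 ⅋ p2)
  [⊗]  ⊢ p3, p2, p2, ((p3⊥ ⊗ p2⊥) ⊗ p2⊥)
    [⊗]  ⊢ p3, p2, (p3⊥ ⊗ p2⊥)
      [Ax]  ⊢ p3, p3⊥
      [Ax]  ⊢ p2, p2⊥
    [Ax]  ⊢ p2, p2⊥

Result: YES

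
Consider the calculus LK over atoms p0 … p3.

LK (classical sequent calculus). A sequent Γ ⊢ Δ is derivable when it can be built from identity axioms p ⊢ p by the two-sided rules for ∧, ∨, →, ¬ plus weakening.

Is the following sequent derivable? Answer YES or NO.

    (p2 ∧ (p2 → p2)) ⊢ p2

Proof tree:
[∧L] (p2 ∧ (p2 → p2)) ⊢ p2
  [→L] p2, (p2 → p2) ⊢ p2
    [Ax] p2 ⊢ p2
    [Ax] p2 ⊢ p2

Result: YES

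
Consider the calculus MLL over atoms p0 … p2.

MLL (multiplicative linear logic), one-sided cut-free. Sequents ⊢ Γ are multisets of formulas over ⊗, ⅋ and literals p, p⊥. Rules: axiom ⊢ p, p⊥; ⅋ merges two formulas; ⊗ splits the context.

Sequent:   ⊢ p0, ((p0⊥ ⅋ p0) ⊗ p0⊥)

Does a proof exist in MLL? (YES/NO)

Derivation (root first):
[⊗]  ⊢ p0, ((p0⊥ ⅋ p0) ⊗ p0⊥)
  [⅋]  ⊢ (p0⊥ ⅋ p0)
    [Ax]  ⊢ p0, p0⊥
  [Ax]  ⊢ p0, p0⊥

Result: YES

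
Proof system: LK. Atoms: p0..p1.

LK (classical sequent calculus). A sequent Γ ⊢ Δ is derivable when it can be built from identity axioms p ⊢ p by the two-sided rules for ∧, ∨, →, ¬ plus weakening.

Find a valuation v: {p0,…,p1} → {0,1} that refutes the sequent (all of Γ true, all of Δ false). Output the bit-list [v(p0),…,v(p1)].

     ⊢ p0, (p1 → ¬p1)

Enumerate valuations to refute Γ ⊢ Δ:
  v=00: Γ:[] Δ:[p0=F, (p1 → ¬p1)=T] refutes=False
  v=01: Γ:[] Δ:[p0=F, (p1 → ¬p1)=F] refutes=True  ← countermodel

Result: [0, 1]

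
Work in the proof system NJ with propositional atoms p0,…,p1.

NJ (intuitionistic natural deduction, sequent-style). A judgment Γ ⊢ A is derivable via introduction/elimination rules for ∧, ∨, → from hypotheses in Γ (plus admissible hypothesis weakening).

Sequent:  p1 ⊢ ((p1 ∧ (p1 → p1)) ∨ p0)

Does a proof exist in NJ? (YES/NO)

Derivation trace:
[∨I₁] p1 ⊢ ((p1 ∧ (p1 → p1)) ∨ p0)
  [∧I] p1 ⊢ (p1 ∧ (p1 → p1))
    [Ax] p1 ⊢ p1
    [→I]  ⊢ (p1 → p1)
      [Ax] p1 ⊢ p1

Result: YES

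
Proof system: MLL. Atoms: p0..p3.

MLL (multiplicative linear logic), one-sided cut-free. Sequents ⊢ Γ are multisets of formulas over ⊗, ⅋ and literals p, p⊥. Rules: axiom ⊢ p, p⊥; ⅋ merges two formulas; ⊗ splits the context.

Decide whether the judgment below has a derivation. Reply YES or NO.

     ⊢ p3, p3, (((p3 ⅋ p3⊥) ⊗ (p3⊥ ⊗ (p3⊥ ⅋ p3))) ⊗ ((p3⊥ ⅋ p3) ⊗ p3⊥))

Derivation trace:
[⊗]  ⊢ p3, p3, (((p3 ⅋ p3⊥) ⊗ (p3⊥ ⊗ (p3⊥ ⅋ p3))) ⊗ ((p3⊥ ⅋ p3) ⊗ p3⊥))
  [⊗]  ⊢ p3, ((p3 ⅋ p3⊥) ⊗ (p3⊥ ⊗ (p3⊥ ⅋ p3)))
    [⅋]  ⊢ (p3 ⅋ p3⊥)
      [Ax]  ⊢ p3, p3⊥
    [⊗]  ⊢ p3, (p3⊥ ⊗ (p3⊥ ⅋ p3))
      [Ax]  ⊢ p3, p3⊥
      [⅋]  ⊢ (p3⊥ ⅋ p3)
        [Ax]  ⊢ p3, p3⊥
  [⊗]  ⊢ p3, ((p3⊥ ⅋ p3) ⊗ p3⊥)
    [⅋]  ⊢ (p3⊥ ⅋ p3)
      [Ax]  ⊢ p3, p3⊥
    [Ax]  ⊢ p3, p3⊥

Result: YES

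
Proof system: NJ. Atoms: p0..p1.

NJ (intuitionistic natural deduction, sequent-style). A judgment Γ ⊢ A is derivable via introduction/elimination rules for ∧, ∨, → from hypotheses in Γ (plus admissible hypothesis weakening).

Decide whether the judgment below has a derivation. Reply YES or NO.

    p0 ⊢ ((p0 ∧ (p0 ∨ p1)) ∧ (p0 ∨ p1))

Derivation trace:
[∧I] p0 ⊢ ((p0 ∧ (p0 ∨ p1)) ∧ (p0 ∨ p1))
  [∧I] p0 ⊢ (p0 ∧ (p0 ∨ p1))
    [Ax] p0 ⊢ p0
    [∨I₁] p0 ⊢ (p0 ∨ p1)
      [Ax] p0 ⊢ p0
  [∨I₁] p0 ⊢ (p0 ∨ p1)
    [Ax] p0 ⊢ p0

Result: YES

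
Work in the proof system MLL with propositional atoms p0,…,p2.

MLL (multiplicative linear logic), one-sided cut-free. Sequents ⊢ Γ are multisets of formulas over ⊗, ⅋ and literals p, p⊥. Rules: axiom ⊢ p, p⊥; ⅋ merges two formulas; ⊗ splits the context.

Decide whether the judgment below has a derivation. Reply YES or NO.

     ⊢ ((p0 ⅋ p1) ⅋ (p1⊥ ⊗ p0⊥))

Derivation (root first):
[⅋]  ⊢ ((p0 ⅋ p1) ⅋ (p1⊥ ⊗ p0⊥))
  [⅋]  ⊢ (p1⊥ ⊗ p0⊥), (p0 ⅋ p1)
    [⊗]  ⊢ p1, p0, (p1⊥ ⊗ p0⊥)
      [Ax]  ⊢ p1, p1⊥
      [Ax]  ⊢ p0, p0⊥

Result: YES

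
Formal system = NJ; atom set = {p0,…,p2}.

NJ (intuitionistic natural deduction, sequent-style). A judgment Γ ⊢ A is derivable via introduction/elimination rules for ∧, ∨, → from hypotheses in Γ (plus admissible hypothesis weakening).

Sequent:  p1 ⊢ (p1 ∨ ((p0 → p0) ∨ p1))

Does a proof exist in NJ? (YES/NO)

Derivation (root first):
[Wk] p1 ⊢ (p1 ∨ ((p0 → p0) ∨ p1))
  [∨I₂]  ⊢ (p1 ∨ ((p0 → p0) ∨ p1))
    [∨I₁]  ⊢ ((p0 → p0) ∨ p1)
      [→I]  ⊢ (p0 → p0)
        [Ax] p0 ⊢ p0

Result: YES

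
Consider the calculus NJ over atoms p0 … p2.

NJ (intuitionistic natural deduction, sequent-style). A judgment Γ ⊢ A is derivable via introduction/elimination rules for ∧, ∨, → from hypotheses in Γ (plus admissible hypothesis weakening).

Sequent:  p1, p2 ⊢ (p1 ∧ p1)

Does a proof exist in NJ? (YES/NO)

Derivation (root first):
[Wk] p1, p2 ⊢ (p1 ∧ p1)
  [∧I] p1 ⊢ (p1 ∧ p1)
    [Ax] p1 ⊢ p1
    [Ax] p1 ⊢ p1

Result: YES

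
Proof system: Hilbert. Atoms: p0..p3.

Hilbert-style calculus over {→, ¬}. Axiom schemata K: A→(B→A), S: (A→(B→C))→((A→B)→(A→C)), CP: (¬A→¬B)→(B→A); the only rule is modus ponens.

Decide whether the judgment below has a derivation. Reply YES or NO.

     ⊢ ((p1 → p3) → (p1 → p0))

Truth-table refutation:
  v=0000: Γ:[] Δ:[((p1 → p3) → (p1 → p0))=T] refutes=False
  v=0001: Γ:[] Δ:[((p1 → p3) → (p1 → p0))=T] refutes=False
  v=0010: Γ:[] Δ:[((p1 → p3) → (p1 → p0))=T] refutes=False
  v=0011: Γ:[] Δ:[((p1 → p3) → (p1 → p0))=T] refutes=False
  v=0100: Γ:[] Δ:[((p1 → p3) → (p1 → p0))=T] refutes=False
  v=0101: Γ:[] Δ:[((p1 → p3) → (p1 → p0))=F] refutes=True  ← countermodel

Result: NO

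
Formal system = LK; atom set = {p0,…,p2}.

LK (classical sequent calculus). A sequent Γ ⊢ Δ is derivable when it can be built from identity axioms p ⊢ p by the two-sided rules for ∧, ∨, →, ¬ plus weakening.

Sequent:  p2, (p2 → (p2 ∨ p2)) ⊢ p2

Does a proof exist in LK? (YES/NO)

Derivation trace:
[→L] p2, (p2 → (p2 ∨ p2)) ⊢ p2
  [Ax] p2 ⊢ p2
  [∨L] (p2 ∨ p2) ⊢ p2
    [Ax] p2 ⊢ p2
    [Ax] p2 ⊢ p2

Result: YES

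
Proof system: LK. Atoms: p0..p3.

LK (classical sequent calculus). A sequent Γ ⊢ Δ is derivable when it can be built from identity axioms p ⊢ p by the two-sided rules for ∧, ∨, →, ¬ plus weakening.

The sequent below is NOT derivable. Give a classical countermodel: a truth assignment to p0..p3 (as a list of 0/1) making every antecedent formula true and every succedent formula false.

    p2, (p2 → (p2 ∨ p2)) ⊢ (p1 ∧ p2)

Search for a countermodel by truth-table:
  v=0000: Γ:[p2=F, (p2 → (p2 ∨ p2))=T] Δ:[(p1 ∧ p2)=F] refutes=False
  v=0001: Γ:[p2=F, (p2 → (p2 ∨ p2))=T] Δ:[(p1 ∧ p2)=F] refutes=False
  v=0010: Γ:[p2=T, (p2 → (p2 ∨ p2))=T] Δ:[(p1 ∧ p2)=F] refutes=True  ← countermodel

Result: [0, 0, 1, 0]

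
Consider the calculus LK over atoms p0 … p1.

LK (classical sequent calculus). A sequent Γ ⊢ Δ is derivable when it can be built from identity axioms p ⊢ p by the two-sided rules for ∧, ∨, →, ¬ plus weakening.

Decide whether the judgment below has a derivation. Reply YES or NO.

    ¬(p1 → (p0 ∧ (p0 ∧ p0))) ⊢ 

Search for a countermodel by truth-table:
  v=00: Γ:[¬(p1 → (p0 ∧ (p0 ∧ p0)))=F] Δ:[] refutes=False
  v=01: Γ:[¬(p1 → (p0 ∧ (p0 ∧ p0)))=T] Δ:[] refutes=True  ← countermodel

Result: NO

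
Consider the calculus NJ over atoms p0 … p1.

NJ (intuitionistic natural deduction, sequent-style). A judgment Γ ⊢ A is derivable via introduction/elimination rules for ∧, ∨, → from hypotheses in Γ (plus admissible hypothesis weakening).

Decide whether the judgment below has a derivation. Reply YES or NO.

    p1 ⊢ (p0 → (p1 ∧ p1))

Derivation (root first):
[→I] p1 ⊢ (p0 → (p1 ∧ p1))
  [∧I] p1, p0 ⊢ (p1 ∧ p1)
    [Wk] p1, p1 ⊢ p1
      [Ax] p1 ⊢ p1
    [Wk] p1, p0 ⊢ p1
      [Ax] p1 ⊢ p1

Result: YES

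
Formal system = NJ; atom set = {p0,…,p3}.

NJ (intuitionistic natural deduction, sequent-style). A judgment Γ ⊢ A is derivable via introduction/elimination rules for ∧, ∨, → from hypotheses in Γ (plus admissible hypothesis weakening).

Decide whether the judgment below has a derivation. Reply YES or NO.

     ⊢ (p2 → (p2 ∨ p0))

Proof tree:
[→I]  ⊢ (p2 → (p2 ∨ p0))
  [∨I₁] p2 ⊢ (p2 ∨ p0)
    [Ax] p2 ⊢ p2

Result: YES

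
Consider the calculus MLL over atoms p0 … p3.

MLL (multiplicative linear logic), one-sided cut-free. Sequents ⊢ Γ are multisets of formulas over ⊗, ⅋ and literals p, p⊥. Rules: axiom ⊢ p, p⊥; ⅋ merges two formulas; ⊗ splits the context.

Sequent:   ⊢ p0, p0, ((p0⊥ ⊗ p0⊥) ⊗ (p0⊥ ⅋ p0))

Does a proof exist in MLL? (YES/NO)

Derivation (root first):
[⊗]  ⊢ p0, p0, ((p0⊥ ⊗ p0⊥) ⊗ (p0⊥ ⅋ p0))
  [⊗]  ⊢ p0, p0, (p0⊥ ⊗ p0⊥)
    [Ax]  ⊢ p0, p0⊥
    [Ax]  ⊢ p0, p0⊥
  [⅋]  ⊢ (p0⊥ ⅋ p0)
    [Ax]  ⊢ p0, p0⊥

Result: YES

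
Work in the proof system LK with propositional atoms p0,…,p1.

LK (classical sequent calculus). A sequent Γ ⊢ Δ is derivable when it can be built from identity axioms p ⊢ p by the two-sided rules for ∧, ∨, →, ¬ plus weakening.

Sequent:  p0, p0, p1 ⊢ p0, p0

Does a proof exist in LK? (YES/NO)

Proof tree:
[WR] p0, p0, p1 ⊢ p0, p0
  [WL] p0, p0, p1 ⊢ p0
    [WL] p0, p0 ⊢ p0
      [Ax] p0 ⊢ p0

Result: YES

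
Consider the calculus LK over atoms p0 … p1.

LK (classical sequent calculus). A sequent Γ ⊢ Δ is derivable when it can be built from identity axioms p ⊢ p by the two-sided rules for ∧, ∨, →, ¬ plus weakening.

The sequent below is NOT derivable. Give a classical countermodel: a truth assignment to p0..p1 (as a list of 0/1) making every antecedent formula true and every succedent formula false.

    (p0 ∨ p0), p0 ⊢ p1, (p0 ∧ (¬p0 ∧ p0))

Enumerate valuations to refute Γ ⊢ Δ:
  v=00: Γ:[(p0 ∨ p0)=F, p0=F] Δ:[p1=F, (p0 ∧ (¬p0 ∧ p0))=F] refutes=False
  v=01: Γ:[(p0 ∨ p0)=F, p0=F] Δ:[p1=T, (p0 ∧ (¬p0 ∧ p0))=F] refutes=False
  v=10: Γ:[(p0 ∨ p0)=T, p0=T] Δ:[p1=F, (p0 ∧ (¬p0 ∧ p0))=F] refutes=True  ← countermodel

Result: [1, 0]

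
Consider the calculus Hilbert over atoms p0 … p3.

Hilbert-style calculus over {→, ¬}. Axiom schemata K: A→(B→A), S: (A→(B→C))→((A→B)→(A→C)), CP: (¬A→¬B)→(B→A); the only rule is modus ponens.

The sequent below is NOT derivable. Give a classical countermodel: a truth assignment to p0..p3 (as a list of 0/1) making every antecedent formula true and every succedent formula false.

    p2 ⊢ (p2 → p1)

Truth-table refutation:
  v=0000: Γ:[p2=F] Δ:[(p2 → p1)=T] refutes=False
  v=0001: Γ:[p2=F] Δ:[(p2 → p1)=T] refutes=False
  v=0010: Γ:[p2=T] Δ:[(p2 → p1)=F] refutes=True  ← countermodel

Result: [0, 0, 1, 0]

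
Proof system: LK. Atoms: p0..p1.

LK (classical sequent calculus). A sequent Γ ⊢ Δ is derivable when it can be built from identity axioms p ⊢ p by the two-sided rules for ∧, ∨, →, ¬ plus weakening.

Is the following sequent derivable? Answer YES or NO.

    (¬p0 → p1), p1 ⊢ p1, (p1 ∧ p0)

Derivation trace:
[∧R] (¬p0 → p1), p1 ⊢ p1, (p1 ∧ p0)
  [Ax] p1 ⊢ p1
  [→L] (¬p0 → p1) ⊢ p1, p0
    [¬R]  ⊢ p0, ¬p0
      [Ax] p0 ⊢ p0
    [Ax] p1 ⊢ p1

Result: YES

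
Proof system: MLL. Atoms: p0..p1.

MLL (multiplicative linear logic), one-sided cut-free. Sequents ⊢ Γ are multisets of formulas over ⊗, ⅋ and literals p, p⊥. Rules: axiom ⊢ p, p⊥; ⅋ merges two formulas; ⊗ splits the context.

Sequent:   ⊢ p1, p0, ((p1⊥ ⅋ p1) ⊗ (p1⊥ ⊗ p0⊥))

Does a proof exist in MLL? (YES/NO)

Derivation (root first):
[⊗]  ⊢ p1, p0, ((p1⊥ ⅋ p1) ⊗ (p1⊥ ⊗ p0⊥))
  [⅋]  ⊢ (p1⊥ ⅋ p1)
    [Ax]  ⊢ p1, p1⊥
  [⊗]  ⊢ p1, p0, (p1⊥ ⊗ p0⊥)
    [Ax]  ⊢ p1, p1⊥
    [Ax]  ⊢ p0, p0⊥

Result: YES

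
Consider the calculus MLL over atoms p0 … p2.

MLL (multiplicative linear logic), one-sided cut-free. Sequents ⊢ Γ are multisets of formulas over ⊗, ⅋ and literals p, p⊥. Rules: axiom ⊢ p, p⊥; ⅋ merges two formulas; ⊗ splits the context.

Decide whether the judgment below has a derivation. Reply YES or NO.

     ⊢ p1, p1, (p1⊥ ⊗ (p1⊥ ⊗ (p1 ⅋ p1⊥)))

Proof tree:
[⊗]  ⊢ p1, p1, (p1⊥ ⊗ (p1⊥ ⊗ (p1 ⅋ p1⊥)))
  [Ax]  ⊢ p1, p1⊥
  [⊗]  ⊢ p1, (p1⊥ ⊗ (p1 ⅋ p1⊥))
    [Ax]  ⊢ p1, p1⊥
    [⅋]  ⊢ (p1 ⅋ p1⊥)
      [Ax]  ⊢ p1, p1⊥

Result: YES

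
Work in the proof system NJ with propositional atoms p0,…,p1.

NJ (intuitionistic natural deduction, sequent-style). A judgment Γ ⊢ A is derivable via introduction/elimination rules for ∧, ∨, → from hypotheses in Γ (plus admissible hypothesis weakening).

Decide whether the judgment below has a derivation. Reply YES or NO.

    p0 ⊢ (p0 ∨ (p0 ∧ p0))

Derivation trace:
[∨I₂] p0 ⊢ (p0 ∨ (p0 ∧ p0))
  [∧I] p0 ⊢ (p0 ∧ p0)
    [Ax] p0 ⊢ p0
    [Ax] p0 ⊢ p0

Result: YES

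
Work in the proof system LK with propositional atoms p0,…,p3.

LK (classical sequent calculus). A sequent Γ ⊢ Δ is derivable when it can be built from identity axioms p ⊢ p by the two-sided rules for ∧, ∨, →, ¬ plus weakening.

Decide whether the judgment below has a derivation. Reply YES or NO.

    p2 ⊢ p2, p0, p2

Derivation (root first):
[WR] p2 ⊢ p2, p0, p2
  [WR] p2 ⊢ p2, p0
    [Ax] p2 ⊢ p2

Result: YES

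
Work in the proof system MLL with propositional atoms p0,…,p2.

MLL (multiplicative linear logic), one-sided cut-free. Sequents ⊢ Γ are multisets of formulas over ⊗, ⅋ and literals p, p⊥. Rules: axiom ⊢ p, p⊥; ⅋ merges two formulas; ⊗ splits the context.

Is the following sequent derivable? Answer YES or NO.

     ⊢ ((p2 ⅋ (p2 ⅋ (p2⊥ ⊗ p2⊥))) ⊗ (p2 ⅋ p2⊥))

Derivation (root first):
[⊗]  ⊢ ((p2 ⅋ (p2 ⅋ (p2⊥ ⊗ p2⊥))) ⊗ (p2 ⅋ p2⊥))
  [⅋]  ⊢ (p2 ⅋ (p2 ⅋ (p2⊥ ⊗ p2⊥)))
    [⅋]  ⊢ p2, (p2 ⅋ (p2⊥ ⊗ p2⊥))
      [⊗]  ⊢ p2, p2, (p2⊥ ⊗ p2⊥)
        [Ax]  ⊢ p2, p2⊥
        [Ax]  ⊢ p2, p2⊥
  [⅋]  ⊢ (p2 ⅋ p2⊥)
    [Ax]  ⊢ p2, p2⊥

Result: YES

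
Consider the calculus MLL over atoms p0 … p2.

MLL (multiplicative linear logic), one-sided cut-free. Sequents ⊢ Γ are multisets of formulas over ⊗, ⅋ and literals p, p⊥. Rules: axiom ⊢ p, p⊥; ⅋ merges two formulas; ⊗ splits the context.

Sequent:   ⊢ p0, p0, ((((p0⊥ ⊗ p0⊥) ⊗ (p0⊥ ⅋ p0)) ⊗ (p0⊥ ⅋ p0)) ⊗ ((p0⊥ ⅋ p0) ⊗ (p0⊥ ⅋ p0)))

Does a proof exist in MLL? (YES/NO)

Proof tree:
[⊗]  ⊢ p0, p0, ((((p0⊥ ⊗ p0⊥) ⊗ (p0⊥ ⅋ p0)) ⊗ (p0⊥ ⅋ p0)) ⊗ ((p0⊥ ⅋ p0) ⊗ (p0⊥ ⅋ p0)))
  [⊗]  ⊢ p0, p0, (((p0⊥ ⊗ p0⊥) ⊗ (p0⊥ ⅋ p0)) ⊗ (p0⊥ ⅋ p0))
    [⊗]  ⊢ p0, p0, ((p0⊥ ⊗ p0⊥) ⊗ (p0⊥ ⅋ p0))
      [⊗]  ⊢ p0, p0, (p0⊥ ⊗ p0⊥)
        [Ax]  ⊢ p0, p0⊥
        [Ax]  ⊢ p0, p0⊥
      [⅋]  ⊢ (p0⊥ ⅋ p0)
        [Ax]  ⊢ p0, p0⊥
    [⅋]  ⊢ (p0⊥ ⅋ p0)
      [Ax]  ⊢ p0, p0⊥
  [⊗]  ⊢ ((p0⊥ ⅋ p0) ⊗ (p0⊥ ⅋ p0))
    [⅋]  ⊢ (p0⊥ ⅋ p0)
      [Ax]  ⊢ p0, p0⊥
    [⅋]  ⊢ (p0⊥ ⅋ p0)
      [Ax]  ⊢ p0, p0⊥

Result: YES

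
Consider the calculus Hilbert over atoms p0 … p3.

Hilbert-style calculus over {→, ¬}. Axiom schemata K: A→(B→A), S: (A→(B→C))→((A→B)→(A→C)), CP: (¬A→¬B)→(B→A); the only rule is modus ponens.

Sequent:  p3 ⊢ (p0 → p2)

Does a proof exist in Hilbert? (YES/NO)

Enumerate valuations to refute Γ ⊢ Δ:
  v=0000: Γ:[p3=F] Δ:[(p0 → p2)=T] refutes=False
  v=0001: Γ:[p3=T] Δ:[(p0 → p2)=T] refutes=False
  v=0010: Γ:[p3=F] Δ:[(p0 → p2)=T] refutes=False
  v=0011: Γ:[p3=T] Δ:[(p0 → p2)=T] refutes=False
  v=0100: Γ:[p3=F] Δ:[(p0 → p2)=T] refutes=False
  v=0101: Γ:[p3=T] Δ:[(p0 → p2)=T] refutes=False
  v=0110: Γ:[p3=F] Δ:[(p0 → p2)=T] refutes=False
  v=0111: Γ:[p3=T] Δ:[(p0 → p2)=T] refutes=False
  v=1000: Γ:[p3=F] Δ:[(p0 → p2)=F] refutes=False
  v=1001: Γ:[p3=T] Δ:[(p0 → p2)=F] refutes=True  ← countermodel

Result: NO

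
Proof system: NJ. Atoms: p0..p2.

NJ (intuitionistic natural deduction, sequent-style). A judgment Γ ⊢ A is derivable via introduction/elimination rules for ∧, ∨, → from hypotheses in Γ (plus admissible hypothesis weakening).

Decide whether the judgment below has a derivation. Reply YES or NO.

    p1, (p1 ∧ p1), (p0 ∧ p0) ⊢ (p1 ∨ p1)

Derivation trace:
[Wk] p1, (p1 ∧ p1), (p0 ∧ p0) ⊢ (p1 ∨ p1)
  [∨I₁] p1, (p1 ∧ p1) ⊢ (p1 ∨ p1)
    [Wk] p1, (p1 ∧ p1) ⊢ p1
      [Ax] p1 ⊢ p1

Result: YES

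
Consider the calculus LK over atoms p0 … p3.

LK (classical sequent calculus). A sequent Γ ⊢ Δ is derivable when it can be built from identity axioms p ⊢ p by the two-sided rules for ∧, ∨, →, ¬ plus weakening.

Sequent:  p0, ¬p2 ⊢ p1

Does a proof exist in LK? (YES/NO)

Search for a countermodel by truth-table:
  v=0000: Γ:[p0=F, ¬p2=T] Δ:[p1=F] refutes=False
  v=0001: Γ:[p0=F, ¬p2=T] Δ:[p1=F] refutes=False
  v=0010: Γ:[p0=F, ¬p2=F] Δ:[p1=F] refutes=False
  v=0011: Γ:[p0=F, ¬p2=F] Δ:[p1=F] refutes=False
  v=0100: Γ:[p0=F, ¬p2=T] Δ:[p1=T] refutes=False
  v=0101: Γ:[p0=F, ¬p2=T] Δ:[p1=T] refutes=False
  v=0110: Γ:[p0=F, ¬p2=F] Δ:[p1=T] refutes=False
  v=0111: Γ:[p0=F, ¬p2=F] Δ:[p1=T] refutes=False
  v=1000: Γ:[p0=T, ¬p2=T] Δ:[p1=F] refutes=True  ← countermodel

Result: NO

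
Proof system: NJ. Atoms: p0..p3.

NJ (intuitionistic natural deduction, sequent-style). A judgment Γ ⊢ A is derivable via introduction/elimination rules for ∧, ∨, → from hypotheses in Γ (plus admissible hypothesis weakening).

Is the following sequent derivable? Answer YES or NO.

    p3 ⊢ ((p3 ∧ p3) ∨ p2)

Derivation trace:
[∨I₁] p3 ⊢ ((p3 ∧ p3) ∨ p2)
  [∧I] p3 ⊢ (p3 ∧ p3)
    [Ax] p3 ⊢ p3
    [Ax] p3 ⊢ p3

Result: YES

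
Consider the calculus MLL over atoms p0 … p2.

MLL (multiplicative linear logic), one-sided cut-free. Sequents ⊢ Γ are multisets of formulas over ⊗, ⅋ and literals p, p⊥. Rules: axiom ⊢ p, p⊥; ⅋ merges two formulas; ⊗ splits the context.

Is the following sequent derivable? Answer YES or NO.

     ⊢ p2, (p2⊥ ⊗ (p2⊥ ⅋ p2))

Proof tree:
[⊗]  ⊢ p2, (p2⊥ ⊗ (p2⊥ ⅋ p2))
  [Ax]  ⊢ p2, p2⊥
  [⅋]  ⊢ (p2⊥ ⅋ p2)
    [Ax]  ⊢ p2, p2⊥

Result: YES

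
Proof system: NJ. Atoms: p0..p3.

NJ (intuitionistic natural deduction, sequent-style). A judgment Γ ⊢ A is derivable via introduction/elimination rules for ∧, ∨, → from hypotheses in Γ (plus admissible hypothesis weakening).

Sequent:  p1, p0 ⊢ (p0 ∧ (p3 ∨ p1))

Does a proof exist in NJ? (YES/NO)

Derivation trace:
[∧I] p1, p0 ⊢ (p0 ∧ (p3 ∨ p1))
  [Ax] p0 ⊢ p0
  [∨I₂] p1 ⊢ (p3 ∨ p1)
    [Ax] p1 ⊢ p1

Result: YES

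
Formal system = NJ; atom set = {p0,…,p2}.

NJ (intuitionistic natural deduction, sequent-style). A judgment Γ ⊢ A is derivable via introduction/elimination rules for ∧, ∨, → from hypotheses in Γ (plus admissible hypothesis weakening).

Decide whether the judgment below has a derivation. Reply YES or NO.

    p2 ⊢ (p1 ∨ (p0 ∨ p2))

Derivation trace:
[∨I₂] p2 ⊢ (p1 ∨ (p0 ∨ p2))
  [∨I₂] p2 ⊢ (p0 ∨ p2)
    [Ax] p2 ⊢ p2

Result: YES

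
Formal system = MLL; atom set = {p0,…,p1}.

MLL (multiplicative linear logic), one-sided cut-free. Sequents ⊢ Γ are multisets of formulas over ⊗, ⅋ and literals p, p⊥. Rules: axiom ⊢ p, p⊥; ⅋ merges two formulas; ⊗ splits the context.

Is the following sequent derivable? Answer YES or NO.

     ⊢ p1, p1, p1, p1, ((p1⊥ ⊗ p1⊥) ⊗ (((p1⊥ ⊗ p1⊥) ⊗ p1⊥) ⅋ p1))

Derivation trace:
[⊗]  ⊢ p1, p1, p1, p1, ((p1⊥ ⊗ p1⊥) ⊗ (((p1⊥ ⊗ p1⊥) ⊗ p1⊥) ⅋ p1))
  [⊗]  ⊢ p1, p1, (p1⊥ ⊗ p1⊥)
    [Ax]  ⊢ p1, p1⊥
    [Ax]  ⊢ p1, p1⊥
  [⅋]  ⊢ p1, p1, (((p1⊥ ⊗ p1⊥) ⊗ p1⊥) ⅋ p1)
    [⊗]  ⊢ p1, p1, p1, ((p1⊥ ⊗ p1⊥) ⊗ p1⊥)
      [⊗]  ⊢ p1, p1, (p1⊥ ⊗ p1⊥)
        [Ax]  ⊢ p1, p1⊥
        [Ax]  ⊢ p1, p1⊥
      [Ax]  ⊢ p1, p1⊥

Result: YES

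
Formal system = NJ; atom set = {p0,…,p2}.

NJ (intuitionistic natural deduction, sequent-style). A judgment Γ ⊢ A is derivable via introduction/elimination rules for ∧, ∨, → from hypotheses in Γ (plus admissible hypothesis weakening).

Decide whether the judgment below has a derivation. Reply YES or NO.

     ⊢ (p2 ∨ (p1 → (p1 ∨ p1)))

Derivation trace:
[∨I₂]  ⊢ (p2 ∨ (p1 → (p1 ∨ p1)))
  [→I]  ⊢ (p1 → (p1 ∨ p1))
    [∨I₁] p1 ⊢ (p1 ∨ p1)
      [Ax] p1 ⊢ p1

Result: YES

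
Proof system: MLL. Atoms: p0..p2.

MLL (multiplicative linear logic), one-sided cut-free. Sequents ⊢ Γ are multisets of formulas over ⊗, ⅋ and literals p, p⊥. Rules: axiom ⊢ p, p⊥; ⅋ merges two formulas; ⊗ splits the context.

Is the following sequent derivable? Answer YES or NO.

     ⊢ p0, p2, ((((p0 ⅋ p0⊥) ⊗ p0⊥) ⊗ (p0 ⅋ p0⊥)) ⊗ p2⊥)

Proof tree:
[⊗]  ⊢ p0, p2, ((((p0 ⅋ p0⊥) ⊗ p0⊥) ⊗ (p0 ⅋ p0⊥)) ⊗ p2⊥)
  [⊗]  ⊢ p0, (((p0 ⅋ p0⊥) ⊗ p0⊥) ⊗ (p0 ⅋ p0⊥))
    [⊗]  ⊢ p0, ((p0 ⅋ p0⊥) ⊗ p0⊥)
      [⅋]  ⊢ (p0 ⅋ p0⊥)
        [Ax]  ⊢ p0, p0⊥
      [Ax]  ⊢ p0, p0⊥
    [⅋]  ⊢ (p0 ⅋ p0⊥)
      [Ax]  ⊢ p0, p0⊥
  [Ax]  ⊢ p2, p2⊥

Result: YES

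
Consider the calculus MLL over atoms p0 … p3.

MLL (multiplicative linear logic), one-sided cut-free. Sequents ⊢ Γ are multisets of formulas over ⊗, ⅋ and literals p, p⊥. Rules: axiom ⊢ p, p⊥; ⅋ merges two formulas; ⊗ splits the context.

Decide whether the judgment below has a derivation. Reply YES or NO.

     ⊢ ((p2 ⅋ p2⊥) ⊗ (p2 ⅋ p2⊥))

Derivation (root first):
[⊗]  ⊢ ((p2 ⅋ p2⊥) ⊗ (p2 ⅋ p2⊥))
  [⅋]  ⊢ (p2 ⅋ p2⊥)
    [Ax]  ⊢ p2, p2⊥
  [⅋]  ⊢ (p2 ⅋ p2⊥)
    [Ax]  ⊢ p2, p2⊥

Result: YES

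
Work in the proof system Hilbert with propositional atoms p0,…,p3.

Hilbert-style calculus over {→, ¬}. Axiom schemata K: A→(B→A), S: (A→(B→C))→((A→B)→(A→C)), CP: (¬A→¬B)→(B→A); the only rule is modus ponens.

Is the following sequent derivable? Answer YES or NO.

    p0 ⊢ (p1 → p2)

Enumerate valuations to refute Γ ⊢ Δ:
  v=0000: Γ:[p0=F] Δ:[(p1 → p2)=T] refutes=False
  v=0001: Γ:[p0=F] Δ:[(p1 → p2)=T] refutes=False
  v=0010: Γ:[p0=F] Δ:[(p1 → p2)=T] refutes=False
  v=0011: Γ:[p0=F] Δ:[(p1 → p2)=T] refutes=False
  v=0100: Γ:[p0=F] Δ:[(p1 → p2)=F] refutes=False
  v=0101: Γ:[p0=F] Δ:[(p1 → p2)=F] refutes=False
  v=0110: Γ:[p0=F] Δ:[(p1 → p2)=T] refutes=False
  v=0111: Γ:[p0=F] Δ:[(p1 → p2)=T] refutes=False
  v=1000: Γ:[p0=T] Δ:[(p1 → p2)=T] refutes=False
  v=1001: Γ:[p0=T] Δ:[(p1 → p2)=T] refutes=False
  v=1010: Γ:[p0=T] Δ:[(p1 → p2)=T] refutes=False
  v=1011: Γ:[p0=T] Δ:[(p1 → p2)=T] refutes=False
  v=1100: Γ:[p0=T] Δ:[(p1 → p2)=F] refutes=True  ← countermodel

Result: NO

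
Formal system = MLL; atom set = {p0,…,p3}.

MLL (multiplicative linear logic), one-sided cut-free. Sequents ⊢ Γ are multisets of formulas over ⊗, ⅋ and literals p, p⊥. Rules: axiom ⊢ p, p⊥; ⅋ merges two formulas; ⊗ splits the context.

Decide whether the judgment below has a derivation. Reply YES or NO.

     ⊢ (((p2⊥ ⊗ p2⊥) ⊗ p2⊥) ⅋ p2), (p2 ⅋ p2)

Derivation (root first):
[⅋]  ⊢ (((p2⊥ ⊗ p2⊥) ⊗ p2⊥) ⅋ p2), (p2 ⅋ p2)
  [⅋]  ⊢ p2, p2, (((p2⊥ ⊗ p2⊥) ⊗ p2⊥) ⅋ p2)
    [⊗]  ⊢ p2, p2, p2, ((p2⊥ ⊗ p2⊥) ⊗ p2⊥)
      [⊗]  ⊢ p2, p2, (p2⊥ ⊗ p2⊥)
        [Ax]  ⊢ p2, p2⊥
        [Ax]  ⊢ p2, p2⊥
      [Ax]  ⊢ p2, p2⊥

Result: YES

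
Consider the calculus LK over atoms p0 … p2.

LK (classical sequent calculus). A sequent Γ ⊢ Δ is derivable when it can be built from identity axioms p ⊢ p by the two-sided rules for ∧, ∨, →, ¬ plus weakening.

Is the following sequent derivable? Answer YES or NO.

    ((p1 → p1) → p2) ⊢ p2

Derivation trace:
[→L] ((p1 → p1) → p2) ⊢ p2
  [→R]  ⊢ (p1 → p1)
    [Ax] p1 ⊢ p1
  [Ax] p2 ⊢ p2

Result: YES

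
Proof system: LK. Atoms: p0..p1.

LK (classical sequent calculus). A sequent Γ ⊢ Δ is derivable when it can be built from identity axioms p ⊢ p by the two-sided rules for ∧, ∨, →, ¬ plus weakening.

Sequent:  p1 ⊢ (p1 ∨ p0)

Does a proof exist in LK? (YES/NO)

Proof tree:
[∨R] p1 ⊢ (p1 ∨ p0)
  [WR] p1 ⊢ p1, p0
    [Ax] p1 ⊢ p1

Result: YES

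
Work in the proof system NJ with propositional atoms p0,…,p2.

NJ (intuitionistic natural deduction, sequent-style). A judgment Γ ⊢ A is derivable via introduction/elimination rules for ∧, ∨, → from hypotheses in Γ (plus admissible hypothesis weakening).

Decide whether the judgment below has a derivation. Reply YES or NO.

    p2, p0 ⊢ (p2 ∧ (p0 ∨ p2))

Proof tree:
[∧I] p2, p0 ⊢ (p2 ∧ (p0 ∨ p2))
  [Ax] p2 ⊢ p2
  [∨I₁] p0 ⊢ (p0 ∨ p2)
    [Ax] p0 ⊢ p0

Result: YES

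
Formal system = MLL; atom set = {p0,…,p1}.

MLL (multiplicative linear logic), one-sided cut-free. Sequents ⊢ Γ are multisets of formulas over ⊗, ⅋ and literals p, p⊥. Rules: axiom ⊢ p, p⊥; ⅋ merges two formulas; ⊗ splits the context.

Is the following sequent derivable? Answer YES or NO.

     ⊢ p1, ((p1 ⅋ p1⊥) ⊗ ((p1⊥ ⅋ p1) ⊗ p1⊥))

Derivation (root first):
[⊗]  ⊢ p1, ((p1 ⅋ p1⊥) ⊗ ((p1⊥ ⅋ p1) ⊗ p1⊥))
  [⅋]  ⊢ (p1 ⅋ p1⊥)
    [Ax]  ⊢ p1, p1⊥
  [⊗]  ⊢ p1, ((p1⊥ ⅋ p1) ⊗ p1⊥)
    [⅋]  ⊢ (p1⊥ ⅋ p1)
      [Ax]  ⊢ p1, p1⊥
    [Ax]  ⊢ p1, p1⊥

Result: YES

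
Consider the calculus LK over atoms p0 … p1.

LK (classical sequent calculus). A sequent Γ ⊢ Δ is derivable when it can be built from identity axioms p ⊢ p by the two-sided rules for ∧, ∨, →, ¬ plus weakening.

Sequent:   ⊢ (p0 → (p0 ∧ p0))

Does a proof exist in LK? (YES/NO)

Derivation trace:
[→R]  ⊢ (p0 → (p0 ∧ p0))
  [∧R] p0 ⊢ (p0 ∧ p0)
    [Ax] p0 ⊢ p0
    [Ax] p0 ⊢ p0

Result: YES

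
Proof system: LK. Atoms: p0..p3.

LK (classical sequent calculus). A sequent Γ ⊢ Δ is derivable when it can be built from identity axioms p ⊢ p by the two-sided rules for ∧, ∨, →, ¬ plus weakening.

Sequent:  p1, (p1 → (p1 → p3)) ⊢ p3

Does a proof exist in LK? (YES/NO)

Derivation trace:
[→L] p1, (p1 → (p1 → p3)) ⊢ p3
  [Ax] p1 ⊢ p1
  [→L] p1, (p1 → p3) ⊢ p3
    [Ax] p1 ⊢ p1
    [Ax] p3 ⊢ p3

Result: YES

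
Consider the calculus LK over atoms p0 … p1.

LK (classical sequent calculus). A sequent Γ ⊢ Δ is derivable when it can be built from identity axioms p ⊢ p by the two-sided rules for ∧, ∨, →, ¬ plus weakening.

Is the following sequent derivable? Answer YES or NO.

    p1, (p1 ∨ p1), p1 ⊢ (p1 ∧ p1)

Derivation (root first):
[WL] p1, (p1 ∨ p1), p1 ⊢ (p1 ∧ p1)
  [∧R] p1, (p1 ∨ p1) ⊢ (p1 ∧ p1)
    [Ax] p1 ⊢ p1
    [∨L] (p1 ∨ p1) ⊢ p1
      [Ax] p1 ⊢ p1
      [Ax] p1 ⊢ p1

Result: YES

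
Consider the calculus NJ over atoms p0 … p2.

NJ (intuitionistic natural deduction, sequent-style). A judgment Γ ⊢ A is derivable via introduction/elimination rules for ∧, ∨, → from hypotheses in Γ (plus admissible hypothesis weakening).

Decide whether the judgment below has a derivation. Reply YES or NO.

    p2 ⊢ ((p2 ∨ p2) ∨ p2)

Derivation trace:
[∨I₁] p2 ⊢ ((p2 ∨ p2) ∨ p2)
  [∨I₂] p2 ⊢ (p2 ∨ p2)
    [Ax] p2 ⊢ p2

Result: YES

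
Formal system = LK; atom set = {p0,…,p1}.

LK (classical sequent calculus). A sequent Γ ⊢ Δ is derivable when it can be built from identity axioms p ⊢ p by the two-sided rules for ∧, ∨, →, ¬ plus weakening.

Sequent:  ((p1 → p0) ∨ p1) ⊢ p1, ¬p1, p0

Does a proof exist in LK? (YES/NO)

Derivation (root first):
[∨L] ((p1 → p0) ∨ p1) ⊢ p1, ¬p1, p0
  [¬R] (p1 → p0) ⊢ p0, ¬p1
    [→L] p1, (p1 → p0) ⊢ p0
      [Ax] p1 ⊢ p1
      [Ax] p0 ⊢ p0
  [Ax] p1 ⊢ p1

Result: YES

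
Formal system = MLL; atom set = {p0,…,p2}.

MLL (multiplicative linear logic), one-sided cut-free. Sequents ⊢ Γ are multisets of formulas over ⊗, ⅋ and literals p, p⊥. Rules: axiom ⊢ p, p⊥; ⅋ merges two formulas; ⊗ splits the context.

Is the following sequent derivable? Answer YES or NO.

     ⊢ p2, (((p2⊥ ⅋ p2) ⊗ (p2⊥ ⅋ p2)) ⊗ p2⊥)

Derivation trace:
[⊗]  ⊢ p2, (((p2⊥ ⅋ p2) ⊗ (p2⊥ ⅋ p2)) ⊗ p2⊥)
  [⊗]  ⊢ ((p2⊥ ⅋ p2) ⊗ (p2⊥ ⅋ p2))
    [⅋]  ⊢ (p2⊥ ⅋ p2)
      [Ax]  ⊢ p2, p2⊥
    [⅋]  ⊢ (p2⊥ ⅋ p2)
      [Ax]  ⊢ p2, p2⊥
  [Ax]  ⊢ p2, p2⊥

Result: YES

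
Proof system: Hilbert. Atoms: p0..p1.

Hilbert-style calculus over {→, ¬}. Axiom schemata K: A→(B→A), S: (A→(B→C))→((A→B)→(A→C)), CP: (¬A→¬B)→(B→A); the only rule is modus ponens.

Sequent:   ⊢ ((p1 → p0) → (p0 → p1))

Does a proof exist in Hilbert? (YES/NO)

Enumerate valuations to refute Γ ⊢ Δ:
  v=00: Γ:[] Δ:[((p1 → p0) → (p0 → p1))=T] refutes=False
  v=01: Γ:[] Δ:[((p1 → p0) → (p0 → p1))=T] refutes=False
  v=10: Γ:[] Δ:[((p1 → p0) → (p0 → p1))=F] refutes=True  ← countermodel

Result: NO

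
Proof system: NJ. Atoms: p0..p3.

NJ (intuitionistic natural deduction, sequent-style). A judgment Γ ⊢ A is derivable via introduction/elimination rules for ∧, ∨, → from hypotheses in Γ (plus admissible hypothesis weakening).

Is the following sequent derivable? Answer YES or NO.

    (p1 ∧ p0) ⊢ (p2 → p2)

Derivation trace:
[Wk] (p1 ∧ p0) ⊢ (p2 → p2)
  [→I]  ⊢ (p2 → p2)
    [Ax] p2 ⊢ p2

Result: YES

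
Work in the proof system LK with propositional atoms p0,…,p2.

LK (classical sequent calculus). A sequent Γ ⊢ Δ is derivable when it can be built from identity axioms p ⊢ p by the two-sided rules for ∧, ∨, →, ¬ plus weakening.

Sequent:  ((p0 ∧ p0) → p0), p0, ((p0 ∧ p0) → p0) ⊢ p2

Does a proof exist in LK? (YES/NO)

Enumerate valuations to refute Γ ⊢ Δ:
  v=000: Γ:[((p0 ∧ p0) → p0)=T, p0=F, ((p0 ∧ p0) → p0)=T] Δ:[p2=F] refutes=False
  v=001: Γ:[((p0 ∧ p0) → p0)=T, p0=F, ((p0 ∧ p0) → p0)=T] Δ:[p2=T] refutes=False
  v=010: Γ:[((p0 ∧ p0) → p0)=T, p0=F, ((p0 ∧ p0) → p0)=T] Δ:[p2=F] refutes=False
  v=011: Γ:[((p0 ∧ p0) → p0)=T, p0=F, ((p0 ∧ p0) → p0)=T] Δ:[p2=T] refutes=False
  v=100: Γ:[((p0 ∧ p0) → p0)=T, p0=T, ((p0 ∧ p0) → p0)=T] Δ:[p2=F] refutes=True  ← countermodel

Result: NO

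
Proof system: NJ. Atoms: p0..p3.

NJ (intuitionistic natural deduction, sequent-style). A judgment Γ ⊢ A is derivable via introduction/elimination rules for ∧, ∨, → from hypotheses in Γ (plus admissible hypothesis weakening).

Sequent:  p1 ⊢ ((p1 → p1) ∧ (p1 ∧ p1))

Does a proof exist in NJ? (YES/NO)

Derivation trace:
[∧I] p1 ⊢ ((p1 → p1) ∧ (p1 ∧ p1))
  [→I]  ⊢ (p1 → p1)
    [Ax] p1 ⊢ p1
  [∧I] p1 ⊢ (p1 ∧ p1)
    [Ax] p1 ⊢ p1
    [Ax] p1 ⊢ p1

Result: YES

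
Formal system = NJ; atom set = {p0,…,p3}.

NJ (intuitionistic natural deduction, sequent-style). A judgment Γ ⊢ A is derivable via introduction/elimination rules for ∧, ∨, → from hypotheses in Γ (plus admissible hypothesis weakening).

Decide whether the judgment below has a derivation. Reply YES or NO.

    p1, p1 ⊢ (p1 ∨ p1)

Derivation trace:
[Wk] p1, p1 ⊢ (p1 ∨ p1)
  [∨I₂] p1 ⊢ (p1 ∨ p1)
    [Ax] p1 ⊢ p1

Result: YES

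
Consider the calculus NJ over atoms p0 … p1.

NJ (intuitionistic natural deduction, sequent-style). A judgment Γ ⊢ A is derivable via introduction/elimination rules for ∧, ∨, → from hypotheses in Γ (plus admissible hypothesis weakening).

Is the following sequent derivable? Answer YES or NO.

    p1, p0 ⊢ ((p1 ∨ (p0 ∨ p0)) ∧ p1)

Derivation (root first):
[∧I] p1, p0 ⊢ ((p1 ∨ (p0 ∨ p0)) ∧ p1)
  [∨I₂] p0 ⊢ (p1 ∨ (p0 ∨ p0))
    [∨I₁] p0 ⊢ (p0 ∨ p0)
      [Ax] p0 ⊢ p0
  [Ax] p1 ⊢ p1

Result: YES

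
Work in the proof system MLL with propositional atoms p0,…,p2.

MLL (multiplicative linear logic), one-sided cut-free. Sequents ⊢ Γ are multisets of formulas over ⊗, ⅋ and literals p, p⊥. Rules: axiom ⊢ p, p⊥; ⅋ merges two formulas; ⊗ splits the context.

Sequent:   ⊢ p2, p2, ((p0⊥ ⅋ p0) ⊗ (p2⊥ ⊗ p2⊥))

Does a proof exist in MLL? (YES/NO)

Derivation trace:
[⊗]  ⊢ p2, p2, ((p0⊥ ⅋ p0) ⊗ (p2⊥ ⊗ p2⊥))
  [⅋]  ⊢ (p0⊥ ⅋ p0)
    [Ax]  ⊢ p0, p0⊥
  [⊗]  ⊢ p2, p2, (p2⊥ ⊗ p2⊥)
    [Ax]  ⊢ p2, p2⊥
    [Ax]  ⊢ p2, p2⊥

Result: YES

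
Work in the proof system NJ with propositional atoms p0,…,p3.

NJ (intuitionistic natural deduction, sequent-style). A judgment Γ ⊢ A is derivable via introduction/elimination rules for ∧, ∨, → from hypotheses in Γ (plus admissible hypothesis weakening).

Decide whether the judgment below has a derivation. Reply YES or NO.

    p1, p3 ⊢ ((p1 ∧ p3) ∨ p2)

Derivation trace:
[∨I₁] p1, p3 ⊢ ((p1 ∧ p3) ∨ p2)
  [∧I] p1, p3 ⊢ (p1 ∧ p3)
    [Ax] p1 ⊢ p1
    [Ax] p3 ⊢ p3

Result: YES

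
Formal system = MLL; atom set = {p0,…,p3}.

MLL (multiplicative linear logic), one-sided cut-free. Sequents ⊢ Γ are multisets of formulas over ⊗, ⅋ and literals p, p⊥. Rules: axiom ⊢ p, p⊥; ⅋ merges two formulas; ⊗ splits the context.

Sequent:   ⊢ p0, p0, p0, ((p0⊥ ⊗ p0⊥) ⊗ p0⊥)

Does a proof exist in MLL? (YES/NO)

Derivation (root first):
[⊗]  ⊢ p0, p0, p0, ((p0⊥ ⊗ p0⊥) ⊗ p0⊥)
  [⊗]  ⊢ p0, p0, (p0⊥ ⊗ p0⊥)
    [Ax]  ⊢ p0, p0⊥
    [Ax]  ⊢ p0, p0⊥
  [Ax]  ⊢ p0, p0⊥

Result: YES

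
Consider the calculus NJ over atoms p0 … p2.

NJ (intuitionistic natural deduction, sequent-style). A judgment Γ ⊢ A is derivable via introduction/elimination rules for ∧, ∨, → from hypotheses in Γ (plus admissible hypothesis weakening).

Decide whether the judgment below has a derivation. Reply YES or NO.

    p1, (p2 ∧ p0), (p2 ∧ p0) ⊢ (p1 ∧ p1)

Derivation trace:
[Wk] p1, (p2 ∧ p0), (p2 ∧ p0) ⊢ (p1 ∧ p1)
  [Wk] p1, (p2 ∧ p0) ⊢ (p1 ∧ p1)
    [∧I] p1 ⊢ (p1 ∧ p1)
      [Ax] p1 ⊢ p1
      [Ax] p1 ⊢ p1

Result: YES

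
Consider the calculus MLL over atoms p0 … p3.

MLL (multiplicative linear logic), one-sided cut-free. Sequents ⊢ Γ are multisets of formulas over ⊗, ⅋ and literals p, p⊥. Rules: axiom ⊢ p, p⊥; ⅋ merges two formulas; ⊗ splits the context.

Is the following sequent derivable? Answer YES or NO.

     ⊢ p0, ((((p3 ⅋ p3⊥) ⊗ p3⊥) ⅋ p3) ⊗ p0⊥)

Derivation (root first):
[⊗]  ⊢ p0, ((((p3 ⅋ p3⊥) ⊗ p3⊥) ⅋ p3) ⊗ p0⊥)
  [⅋]  ⊢ (((p3 ⅋ p3⊥) ⊗ p3⊥) ⅋ p3)
    [⊗]  ⊢ p3, ((p3 ⅋ p3⊥) ⊗ p3⊥)
      [⅋]  ⊢ (p3 ⅋ p3⊥)
        [Ax]  ⊢ p3, p3⊥
      [Ax]  ⊢ p3, p3⊥
  [Ax]  ⊢ p0, p0⊥

Result: YES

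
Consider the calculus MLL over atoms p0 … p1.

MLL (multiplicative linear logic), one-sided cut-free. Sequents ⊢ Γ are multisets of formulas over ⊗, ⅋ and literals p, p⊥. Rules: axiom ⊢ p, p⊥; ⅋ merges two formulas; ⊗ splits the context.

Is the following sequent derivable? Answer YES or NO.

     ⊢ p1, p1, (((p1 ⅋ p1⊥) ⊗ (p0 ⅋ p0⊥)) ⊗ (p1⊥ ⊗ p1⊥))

Derivation (root first):
[⊗]  ⊢ p1, p1, (((p1 ⅋ p1⊥) ⊗ (p0 ⅋ p0⊥)) ⊗ (p1⊥ ⊗ p1⊥))
  [⊗]  ⊢ ((p1 ⅋ p1⊥) ⊗ (p0 ⅋ p0⊥))
    [⅋]  ⊢ (p1 ⅋ p1⊥)
      [Ax]  ⊢ p1, p1⊥
    [⅋]  ⊢ (p0 ⅋ p0⊥)
      [Ax]  ⊢ p0, p0⊥
  [⊗]  ⊢ p1, p1, (p1⊥ ⊗ p1⊥)
    [Ax]  ⊢ p1, p1⊥
    [Ax]  ⊢ p1, p1⊥

Result: YES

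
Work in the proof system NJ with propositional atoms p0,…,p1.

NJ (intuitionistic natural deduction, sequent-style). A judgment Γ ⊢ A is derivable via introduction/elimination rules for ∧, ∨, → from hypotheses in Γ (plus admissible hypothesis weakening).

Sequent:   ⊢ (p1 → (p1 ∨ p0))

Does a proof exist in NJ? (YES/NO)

Derivation (root first):
[→I]  ⊢ (p1 → (p1 ∨ p0))
  [∨I₁] p1 ⊢ (p1 ∨ p0)
    [Ax] p1 ⊢ p1

Result: YES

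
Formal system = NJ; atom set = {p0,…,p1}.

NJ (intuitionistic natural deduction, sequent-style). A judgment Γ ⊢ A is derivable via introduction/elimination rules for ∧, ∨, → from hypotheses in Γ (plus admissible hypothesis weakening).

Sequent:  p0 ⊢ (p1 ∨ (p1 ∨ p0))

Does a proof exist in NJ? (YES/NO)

Derivation (root first):
[∨I₂] p0 ⊢ (p1 ∨ (p1 ∨ p0))
  [∨I₂] p0 ⊢ (p1 ∨ p0)
    [Ax] p0 ⊢ p0

Result: YES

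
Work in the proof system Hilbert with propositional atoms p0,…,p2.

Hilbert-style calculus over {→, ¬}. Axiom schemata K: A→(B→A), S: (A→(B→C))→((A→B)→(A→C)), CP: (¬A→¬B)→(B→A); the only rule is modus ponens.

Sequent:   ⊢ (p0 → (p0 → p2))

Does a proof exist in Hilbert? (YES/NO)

Search for a countermodel by truth-table:
  v=000: Γ:[] Δ:[(p0 → (p0 → p2))=T] refutes=False
  v=001: Γ:[] Δ:[(p0 → (p0 → p2))=T] refutes=False
  v=010: Γ:[] Δ:[(p0 → (p0 → p2))=T] refutes=False
  v=011: Γ:[] Δ:[(p0 → (p0 → p2))=T] refutes=False
  v=100: Γ:[] Δ:[(p0 → (p0 → p2))=F] refutes=True  ← countermodel

Result: NO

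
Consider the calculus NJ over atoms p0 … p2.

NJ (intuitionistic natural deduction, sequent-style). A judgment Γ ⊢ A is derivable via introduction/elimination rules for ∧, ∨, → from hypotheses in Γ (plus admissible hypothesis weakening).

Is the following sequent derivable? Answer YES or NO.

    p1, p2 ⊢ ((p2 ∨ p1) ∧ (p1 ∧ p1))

Proof tree:
[∧I] p1, p2 ⊢ ((p2 ∨ p1) ∧ (p1 ∧ p1))
  [Wk] p1, p2 ⊢ (p2 ∨ p1)
    [∨I₂] p1 ⊢ (p2 ∨ p1)
      [Ax] p1 ⊢ p1
  [∧I] p1 ⊢ (p1 ∧ p1)
    [Ax] p1 ⊢ p1
    [Ax] p1 ⊢ p1

Result: YES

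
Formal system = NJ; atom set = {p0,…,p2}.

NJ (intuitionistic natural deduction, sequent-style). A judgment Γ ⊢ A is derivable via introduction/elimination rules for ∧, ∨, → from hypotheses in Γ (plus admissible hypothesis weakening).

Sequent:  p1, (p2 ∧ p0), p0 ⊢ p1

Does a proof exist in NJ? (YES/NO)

Proof tree:
[Wk] p1, (p2 ∧ p0), p0 ⊢ p1
  [Wk] p1, (p2 ∧ p0) ⊢ p1
    [Ax] p1 ⊢ p1

Result: YES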